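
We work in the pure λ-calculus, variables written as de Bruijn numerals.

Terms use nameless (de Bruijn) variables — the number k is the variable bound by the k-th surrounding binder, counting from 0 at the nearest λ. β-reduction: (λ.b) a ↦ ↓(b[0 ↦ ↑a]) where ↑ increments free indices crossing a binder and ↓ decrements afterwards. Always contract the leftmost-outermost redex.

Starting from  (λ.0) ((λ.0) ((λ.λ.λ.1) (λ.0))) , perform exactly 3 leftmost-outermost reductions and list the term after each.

Answer: after 3 steps: λ.λ.1

Reduction:
  start: (λ.0) ((λ.0) ((λ.λ.λ.1) (λ.0)))
  [1] (λ.0) ((λ.λ.λ.1) (λ.0))
  [2] (λ.λ.λ.1) (λ.0)
  [3] λ.λ.1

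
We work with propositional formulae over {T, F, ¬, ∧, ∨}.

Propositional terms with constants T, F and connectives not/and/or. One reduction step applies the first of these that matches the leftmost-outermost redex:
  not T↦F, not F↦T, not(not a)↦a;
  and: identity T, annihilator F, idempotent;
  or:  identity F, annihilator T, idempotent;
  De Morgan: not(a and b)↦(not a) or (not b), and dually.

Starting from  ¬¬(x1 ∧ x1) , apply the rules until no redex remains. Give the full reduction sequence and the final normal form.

  start: ¬¬(x1 ∧ x1)
  [1] x1 ∧ x1
  [2] x1

Answer: normal form = x1  (in 2 steps)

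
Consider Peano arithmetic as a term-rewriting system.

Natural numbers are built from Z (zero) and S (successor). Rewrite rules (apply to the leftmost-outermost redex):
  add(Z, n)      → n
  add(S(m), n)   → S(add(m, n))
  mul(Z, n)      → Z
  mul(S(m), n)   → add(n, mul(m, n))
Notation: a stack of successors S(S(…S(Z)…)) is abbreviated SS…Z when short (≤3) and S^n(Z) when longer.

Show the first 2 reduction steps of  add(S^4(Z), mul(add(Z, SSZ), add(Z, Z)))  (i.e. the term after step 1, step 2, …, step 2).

  start: add(S^4(Z), mul(add(Z, SSZ), add(Z, Z)))
  step 1: S(add(SSSZ, mul(add(Z, SSZ), add(Z, Z))))
  step 2: S(S(add(SSZ, mul(add(Z, SSZ), add(Z, Z)))))

Answer: after 2 steps: S(S(add(SSZ, mul(add(Z, SSZ), add(Z, Z)))))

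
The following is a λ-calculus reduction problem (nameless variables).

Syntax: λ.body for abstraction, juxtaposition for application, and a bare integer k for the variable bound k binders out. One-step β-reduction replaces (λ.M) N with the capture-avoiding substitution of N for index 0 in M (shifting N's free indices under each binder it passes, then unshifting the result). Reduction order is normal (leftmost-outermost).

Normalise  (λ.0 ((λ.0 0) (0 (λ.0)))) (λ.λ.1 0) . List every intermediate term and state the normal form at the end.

Answer: normal form = λ.0  (in 9 steps)

Reduction:
  start: (λ.0 ((λ.0 0) (0 (λ.0)))) (λ.λ.1 0)
  →1  (λ.λ.1 0) ((λ.0 0) ((λ.λ.1 0) (λ.0)))
  →2  λ.(λ.0 0) ((λ.λ.1 0) (λ.0)) 0
  →3  λ.(λ.λ.1 0) (λ.0) ((λ.λ.1 0) (λ.0)) 0
  →4  λ.(λ.(λ.0) 0) ((λ.λ.1 0) (λ.0)) 0
  →5  λ.(λ.0) ((λ.λ.1 0) (λ.0)) 0
  →6  λ.(λ.λ.1 0) (λ.0) 0
  →7  λ.(λ.(λ.0) 0) 0
  →8  λ.(λ.0) 0
  →9  λ.0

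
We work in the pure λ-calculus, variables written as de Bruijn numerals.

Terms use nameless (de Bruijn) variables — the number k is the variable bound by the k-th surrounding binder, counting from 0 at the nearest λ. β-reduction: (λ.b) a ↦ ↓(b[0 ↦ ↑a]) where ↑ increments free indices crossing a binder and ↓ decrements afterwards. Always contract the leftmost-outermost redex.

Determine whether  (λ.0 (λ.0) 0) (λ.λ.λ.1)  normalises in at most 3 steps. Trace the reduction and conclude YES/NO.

Answer: YES — reaches normal form λ.λ.λ.λ.1 in 3 ≤ 3 steps

Derivation:
  start: (λ.0 (λ.0) 0) (λ.λ.λ.1)
  step 1: (λ.λ.λ.1) (λ.0) (λ.λ.λ.1)
  step 2: (λ.λ.1) (λ.λ.λ.1)
  step 3: λ.λ.λ.λ.1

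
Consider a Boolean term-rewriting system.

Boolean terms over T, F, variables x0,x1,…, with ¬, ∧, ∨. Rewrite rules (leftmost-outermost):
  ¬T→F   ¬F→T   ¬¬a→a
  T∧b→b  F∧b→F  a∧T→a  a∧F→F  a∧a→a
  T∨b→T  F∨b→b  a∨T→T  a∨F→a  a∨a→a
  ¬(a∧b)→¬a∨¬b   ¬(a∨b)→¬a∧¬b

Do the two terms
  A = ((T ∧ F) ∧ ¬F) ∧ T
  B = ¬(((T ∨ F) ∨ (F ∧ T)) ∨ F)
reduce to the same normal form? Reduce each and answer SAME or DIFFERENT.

Answer: SAME — A ⇓ F, B ⇓ F

Derivation:
Term A:
  start: ((T ∧ F) ∧ ¬F) ∧ T
  step 1: (T ∧ F) ∧ ¬F
  step 2: F ∧ ¬F
  step 3: F

Term B:
  start: ¬(((T ∨ F) ∨ (F ∧ T)) ∨ F)
  step 1: ¬((T ∨ F) ∨ (F ∧ T)) ∧ ¬F
  step 2: (¬(T ∨ F) ∧ ¬(F ∧ T)) ∧ ¬F
  step 3: ((¬T ∧ ¬F) ∧ ¬(F ∧ T)) ∧ ¬F
  step 4: ((F ∧ ¬F) ∧ ¬(F ∧ T)) ∧ ¬F
  step 5: (F ∧ ¬(F ∧ T)) ∧ ¬F
  step 6: F ∧ ¬F
  step 7: F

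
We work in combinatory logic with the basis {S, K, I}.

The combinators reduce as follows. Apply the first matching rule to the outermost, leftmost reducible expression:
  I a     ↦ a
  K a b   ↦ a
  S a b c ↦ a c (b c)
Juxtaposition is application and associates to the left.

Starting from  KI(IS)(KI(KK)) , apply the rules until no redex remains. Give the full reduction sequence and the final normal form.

  start: KI(IS)(KI(KK))
  [1] I(KI(KK))
  [2] KI(KK)
  [3] I

Answer: normal form = I  (in 3 steps)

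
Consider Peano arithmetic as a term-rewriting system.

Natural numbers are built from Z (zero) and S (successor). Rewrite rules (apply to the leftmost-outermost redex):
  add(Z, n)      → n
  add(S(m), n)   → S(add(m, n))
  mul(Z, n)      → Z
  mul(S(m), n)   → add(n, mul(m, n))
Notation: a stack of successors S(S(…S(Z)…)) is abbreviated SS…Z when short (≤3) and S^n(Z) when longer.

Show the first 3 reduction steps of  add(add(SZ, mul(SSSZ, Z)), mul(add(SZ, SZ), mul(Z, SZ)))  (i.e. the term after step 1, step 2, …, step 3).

Answer: after 3 steps: S(add(mul(SSSZ, Z), mul(add(SZ, SZ), mul(Z, SZ))))

Working:
  start: add(add(SZ, mul(SSSZ, Z)), mul(add(SZ, SZ), mul(Z, SZ)))
  step 1: add(S(add(Z, mul(SSSZ, Z))), mul(add(SZ, SZ), mul(Z, SZ)))
  step 2: S(add(add(Z, mul(SSSZ, Z)), mul(add(SZ, SZ), mul(Z, SZ))))
  step 3: S(add(mul(SSSZ, Z), mul(add(SZ, SZ), mul(Z, SZ))))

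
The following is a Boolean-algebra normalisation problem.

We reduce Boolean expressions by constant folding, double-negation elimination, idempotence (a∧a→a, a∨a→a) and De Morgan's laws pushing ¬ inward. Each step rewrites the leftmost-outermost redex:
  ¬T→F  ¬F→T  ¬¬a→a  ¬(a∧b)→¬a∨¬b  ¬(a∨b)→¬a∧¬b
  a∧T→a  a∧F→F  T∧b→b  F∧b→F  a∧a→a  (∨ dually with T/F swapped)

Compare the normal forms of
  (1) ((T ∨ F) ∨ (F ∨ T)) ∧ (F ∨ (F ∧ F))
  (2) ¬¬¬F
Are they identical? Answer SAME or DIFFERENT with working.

Answer: DIFFERENT — A ⇓ F, B ⇓ T

Reduction:
Term A:
  start: ((T ∨ F) ∨ (F ∨ T)) ∧ (F ∨ (F ∧ F))
  →1  (T ∨ (F ∨ T)) ∧ (F ∨ (F ∧ F))
  →2  T ∧ (F ∨ (F ∧ F))
  →3  F ∨ (F ∧ F)
  →4  F ∧ F
  →5  F

Term B:
  start: ¬¬¬F
  →1  ¬F
  →2  T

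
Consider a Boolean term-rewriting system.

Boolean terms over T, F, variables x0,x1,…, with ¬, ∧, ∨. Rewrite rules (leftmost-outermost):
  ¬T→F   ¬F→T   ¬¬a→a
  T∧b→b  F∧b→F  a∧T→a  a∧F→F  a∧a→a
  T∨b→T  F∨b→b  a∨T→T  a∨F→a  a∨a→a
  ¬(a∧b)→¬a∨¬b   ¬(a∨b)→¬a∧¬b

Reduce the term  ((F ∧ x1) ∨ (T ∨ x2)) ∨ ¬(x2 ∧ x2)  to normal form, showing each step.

Answer: normal form = T  (in 4 steps)

Derivation:
  start: ((F ∧ x1) ∨ (T ∨ x2)) ∨ ¬(x2 ∧ x2)
  →1  (F ∨ (T ∨ x2)) ∨ ¬(x2 ∧ x2)
  →2  (T ∨ x2) ∨ ¬(x2 ∧ x2)
  →3  T ∨ ¬(x2 ∧ x2)
  →4  T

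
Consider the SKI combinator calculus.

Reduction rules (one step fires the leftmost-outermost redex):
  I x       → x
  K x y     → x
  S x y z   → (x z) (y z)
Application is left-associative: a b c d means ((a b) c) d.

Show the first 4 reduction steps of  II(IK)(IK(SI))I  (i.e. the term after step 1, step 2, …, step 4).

  start: II(IK)(IK(SI))I
  →1  I(IK)(IK(SI))I
  →2  IK(IK(SI))I
  →3  K(IK(SI))I
  →4  IK(SI)

Answer: after 4 steps: IK(SI)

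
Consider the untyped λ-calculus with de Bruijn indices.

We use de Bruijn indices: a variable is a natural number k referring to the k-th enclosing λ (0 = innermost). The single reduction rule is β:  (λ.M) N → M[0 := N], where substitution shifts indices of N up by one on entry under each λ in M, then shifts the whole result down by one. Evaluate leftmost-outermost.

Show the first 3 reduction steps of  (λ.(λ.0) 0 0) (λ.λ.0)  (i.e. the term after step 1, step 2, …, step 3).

Answer: after 3 steps: λ.0

Reduction:
  start: (λ.(λ.0) 0 0) (λ.λ.0)
  [1] (λ.0) (λ.λ.0) (λ.λ.0)
  [2] (λ.λ.0) (λ.λ.0)
  [3] λ.0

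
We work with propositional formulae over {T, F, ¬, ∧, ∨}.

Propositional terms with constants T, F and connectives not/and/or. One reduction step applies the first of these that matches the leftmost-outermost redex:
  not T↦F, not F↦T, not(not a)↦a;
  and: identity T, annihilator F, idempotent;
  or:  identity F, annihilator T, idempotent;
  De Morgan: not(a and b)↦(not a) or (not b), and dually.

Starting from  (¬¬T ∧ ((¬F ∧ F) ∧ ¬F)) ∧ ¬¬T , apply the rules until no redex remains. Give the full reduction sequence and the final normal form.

  start: (¬¬T ∧ ((¬F ∧ F) ∧ ¬F)) ∧ ¬¬T
  step 1: (T ∧ ((¬F ∧ F) ∧ ¬F)) ∧ ¬¬T
  step 2: ((¬F ∧ F) ∧ ¬F) ∧ ¬¬T
  step 3: (F ∧ ¬F) ∧ ¬¬T
  step 4: F ∧ ¬¬T
  step 5: F

Answer: normal form = F  (in 5 steps)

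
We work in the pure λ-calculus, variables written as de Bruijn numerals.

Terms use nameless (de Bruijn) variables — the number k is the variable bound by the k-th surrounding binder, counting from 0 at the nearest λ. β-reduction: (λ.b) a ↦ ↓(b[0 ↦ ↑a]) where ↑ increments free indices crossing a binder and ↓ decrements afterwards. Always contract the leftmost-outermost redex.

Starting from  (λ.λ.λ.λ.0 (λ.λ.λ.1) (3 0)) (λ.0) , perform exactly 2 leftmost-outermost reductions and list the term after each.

  start: (λ.λ.λ.λ.0 (λ.λ.λ.1) (3 0)) (λ.0)
  →1  λ.λ.λ.0 (λ.λ.λ.1) ((λ.0) 0)
  →2  λ.λ.λ.0 (λ.λ.λ.1) 0

Answer: after 2 steps: λ.λ.λ.0 (λ.λ.λ.1) 0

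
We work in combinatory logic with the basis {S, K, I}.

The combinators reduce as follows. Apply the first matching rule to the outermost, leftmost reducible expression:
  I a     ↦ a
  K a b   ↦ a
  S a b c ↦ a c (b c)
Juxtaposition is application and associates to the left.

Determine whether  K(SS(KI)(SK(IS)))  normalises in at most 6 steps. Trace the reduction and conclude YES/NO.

Answer: YES — reaches normal form K(S(SKS)I) in 3 ≤ 6 steps

Reduction:
  start: K(SS(KI)(SK(IS)))
  step 1: K(S(SK(IS))(KI(SK(IS))))
  step 2: K(S(SKS)(KI(SK(IS))))
  step 3: K(S(SKS)I)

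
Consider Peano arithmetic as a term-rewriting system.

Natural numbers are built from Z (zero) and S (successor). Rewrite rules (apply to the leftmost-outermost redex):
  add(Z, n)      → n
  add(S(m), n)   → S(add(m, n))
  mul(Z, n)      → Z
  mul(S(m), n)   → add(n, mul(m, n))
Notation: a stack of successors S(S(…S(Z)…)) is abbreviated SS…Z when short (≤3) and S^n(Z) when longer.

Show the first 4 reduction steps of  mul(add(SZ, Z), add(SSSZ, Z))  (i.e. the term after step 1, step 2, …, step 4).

Answer: after 4 steps: S(add(add(SSZ, Z), mul(add(Z, Z), add(SSSZ, Z))))

Derivation:
  start: mul(add(SZ, Z), add(SSSZ, Z))
  →1  mul(S(add(Z, Z)), add(SSSZ, Z))
  →2  add(add(SSSZ, Z), mul(add(Z, Z), add(SSSZ, Z)))
  →3  add(S(add(SSZ, Z)), mul(add(Z, Z), add(SSSZ, Z)))
  →4  S(add(add(SSZ, Z), mul(add(Z, Z), add(SSSZ, Z))))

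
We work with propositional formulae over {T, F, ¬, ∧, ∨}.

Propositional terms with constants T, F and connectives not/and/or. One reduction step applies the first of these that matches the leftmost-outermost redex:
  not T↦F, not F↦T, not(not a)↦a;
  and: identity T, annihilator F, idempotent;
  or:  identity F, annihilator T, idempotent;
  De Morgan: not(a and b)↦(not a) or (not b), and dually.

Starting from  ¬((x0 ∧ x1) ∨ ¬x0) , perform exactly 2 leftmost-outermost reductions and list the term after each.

Answer: after 2 steps: (¬x0 ∨ ¬x1) ∧ ¬¬x0

Derivation:
  start: ¬((x0 ∧ x1) ∨ ¬x0)
  [1] ¬(x0 ∧ x1) ∧ ¬¬x0
  [2] (¬x0 ∨ ¬x1) ∧ ¬¬x0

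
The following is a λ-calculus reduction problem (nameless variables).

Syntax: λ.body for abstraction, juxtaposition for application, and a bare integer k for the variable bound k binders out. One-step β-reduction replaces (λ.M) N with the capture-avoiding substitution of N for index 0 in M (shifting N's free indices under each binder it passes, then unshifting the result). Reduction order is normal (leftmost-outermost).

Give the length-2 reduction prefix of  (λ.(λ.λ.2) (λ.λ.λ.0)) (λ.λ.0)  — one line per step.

Answer: after 2 steps: λ.λ.λ.0

Derivation:
  start: (λ.(λ.λ.2) (λ.λ.λ.0)) (λ.λ.0)
  [1] (λ.λ.λ.λ.0) (λ.λ.λ.0)
  [2] λ.λ.λ.0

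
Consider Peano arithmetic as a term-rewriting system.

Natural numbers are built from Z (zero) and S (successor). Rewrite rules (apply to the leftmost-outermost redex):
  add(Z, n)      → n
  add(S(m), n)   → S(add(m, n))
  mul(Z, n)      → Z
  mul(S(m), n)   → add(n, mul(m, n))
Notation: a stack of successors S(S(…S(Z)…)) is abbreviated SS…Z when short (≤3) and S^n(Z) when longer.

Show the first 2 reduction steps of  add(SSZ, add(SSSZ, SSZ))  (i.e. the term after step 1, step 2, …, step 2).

  start: add(SSZ, add(SSSZ, SSZ))
  →1  S(add(SZ, add(SSSZ, SSZ)))
  →2  S(S(add(Z, add(SSSZ, SSZ))))

Answer: after 2 steps: S(S(add(Z, add(SSSZ, SSZ))))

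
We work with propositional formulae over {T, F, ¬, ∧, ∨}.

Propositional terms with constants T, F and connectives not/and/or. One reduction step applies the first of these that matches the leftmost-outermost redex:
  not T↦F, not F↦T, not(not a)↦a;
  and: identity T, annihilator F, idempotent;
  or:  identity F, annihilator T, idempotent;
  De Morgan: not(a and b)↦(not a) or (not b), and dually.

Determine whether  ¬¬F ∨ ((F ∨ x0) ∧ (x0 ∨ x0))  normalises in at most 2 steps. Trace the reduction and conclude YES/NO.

Answer: NO — after 2 steps the term is (F ∨ x0) ∧ (x0 ∨ x0), not yet normal

Working:
  start: ¬¬F ∨ ((F ∨ x0) ∧ (x0 ∨ x0))
  [1] F ∨ ((F ∨ x0) ∧ (x0 ∨ x0))
  [2] (F ∨ x0) ∧ (x0 ∨ x0)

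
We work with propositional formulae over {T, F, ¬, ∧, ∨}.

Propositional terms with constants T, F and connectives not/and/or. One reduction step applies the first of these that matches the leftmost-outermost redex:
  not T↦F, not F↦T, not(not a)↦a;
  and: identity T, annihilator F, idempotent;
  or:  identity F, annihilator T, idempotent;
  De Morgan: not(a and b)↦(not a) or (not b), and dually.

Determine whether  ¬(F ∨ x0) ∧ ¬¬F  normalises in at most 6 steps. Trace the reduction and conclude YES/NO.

  start: ¬(F ∨ x0) ∧ ¬¬F
  step 1: (¬F ∧ ¬x0) ∧ ¬¬F
  step 2: (T ∧ ¬x0) ∧ ¬¬F
  step 3: ¬x0 ∧ ¬¬F
  step 4: ¬x0 ∧ F
  step 5: F

Answer: YES — reaches normal form F in 5 ≤ 6 steps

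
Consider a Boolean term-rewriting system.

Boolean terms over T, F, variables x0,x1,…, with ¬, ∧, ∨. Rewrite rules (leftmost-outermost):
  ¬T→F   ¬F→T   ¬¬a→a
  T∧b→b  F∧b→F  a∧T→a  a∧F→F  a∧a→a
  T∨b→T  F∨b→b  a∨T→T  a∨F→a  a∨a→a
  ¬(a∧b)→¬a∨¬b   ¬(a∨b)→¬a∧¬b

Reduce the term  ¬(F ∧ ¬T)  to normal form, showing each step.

  start: ¬(F ∧ ¬T)
  →1  ¬F ∨ ¬¬T
  →2  T ∨ ¬¬T
  →3  T

Answer: normal form = T  (in 3 steps)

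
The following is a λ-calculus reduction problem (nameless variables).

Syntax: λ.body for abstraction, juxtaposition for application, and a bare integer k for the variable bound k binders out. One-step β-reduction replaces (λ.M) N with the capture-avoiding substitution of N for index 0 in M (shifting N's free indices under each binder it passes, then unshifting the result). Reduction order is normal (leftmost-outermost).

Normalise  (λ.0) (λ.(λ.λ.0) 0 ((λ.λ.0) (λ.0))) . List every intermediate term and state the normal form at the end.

Answer: normal form = λ.λ.0  (in 4 steps)

Derivation:
  start: (λ.0) (λ.(λ.λ.0) 0 ((λ.λ.0) (λ.0)))
  →1  λ.(λ.λ.0) 0 ((λ.λ.0) (λ.0))
  →2  λ.(λ.0) ((λ.λ.0) (λ.0))
  →3  λ.(λ.λ.0) (λ.0)
  →4  λ.λ.0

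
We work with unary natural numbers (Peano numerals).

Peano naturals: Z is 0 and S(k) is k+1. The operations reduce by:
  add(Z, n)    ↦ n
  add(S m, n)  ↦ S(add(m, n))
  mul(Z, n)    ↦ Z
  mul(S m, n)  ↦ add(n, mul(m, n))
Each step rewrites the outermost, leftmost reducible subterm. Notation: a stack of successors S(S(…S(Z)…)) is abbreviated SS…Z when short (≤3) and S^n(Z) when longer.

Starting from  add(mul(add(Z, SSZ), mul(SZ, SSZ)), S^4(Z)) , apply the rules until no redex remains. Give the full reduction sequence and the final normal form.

  start: add(mul(add(Z, SSZ), mul(SZ, SSZ)), S^4(Z))
  step 1: add(mul(SSZ, mul(SZ, SSZ)), S^4(Z))
  step 2: add(add(mul(SZ, SSZ), mul(SZ, mul(SZ, SSZ))), S^4(Z))
  step 3: add(add(add(SSZ, mul(Z, SSZ)), mul(SZ, mul(SZ, SSZ))), S^4(Z))
  step 4: add(add(S(add(SZ, mul(Z, SSZ))), mul(SZ, mul(SZ, SSZ))), S^4(Z))
  step 5: add(S(add(add(SZ, mul(Z, SSZ)), mul(SZ, mul(SZ, SSZ)))), S^4(Z))
  step 6: S(add(add(add(SZ, mul(Z, SSZ)), mul(SZ, mul(SZ, SSZ))), S^4(Z)))
  step 7: S(add(add(S(add(Z, mul(Z, SSZ))), mul(SZ, mul(SZ, SSZ))), S^4(Z)))
  step 8: S(add(S(add(add(Z, mul(Z, SSZ)), mul(SZ, mul(SZ, SSZ)))), S^4(Z)))
  step 9: S(S(add(add(add(Z, mul(Z, SSZ)), mul(SZ, mul(SZ, SSZ))), S^4(Z))))
  step 10: S(S(add(add(mul(Z, SSZ), mul(SZ, mul(SZ, SSZ))), S^4(Z))))
  step 11: S(S(add(add(Z, mul(SZ, mul(SZ, SSZ))), S^4(Z))))
  step 12: S(S(add(mul(SZ, mul(SZ, SSZ)), S^4(Z))))
  step 13: S(S(add(add(mul(SZ, SSZ), mul(Z, mul(SZ, SSZ))), S^4(Z))))
  step 14: S(S(add(add(add(SSZ, mul(Z, SSZ)), mul(Z, mul(SZ, SSZ))), S^4(Z))))
  step 15: S(S(add(add(S(add(SZ, mul(Z, SSZ))), mul(Z, mul(SZ, SSZ))), S^4(Z))))
  step 16: S(S(add(S(add(add(SZ, mul(Z, SSZ)), mul(Z, mul(SZ, SSZ)))), S^4(Z))))
  step 17: S(S(S(add(add(add(SZ, mul(Z, SSZ)), mul(Z, mul(SZ, SSZ))), S^4(Z)))))
  step 18: S(S(S(add(add(S(add(Z, mul(Z, SSZ))), mul(Z, mul(SZ, SSZ))), S^4(Z)))))
  step 19: S(S(S(add(S(add(add(Z, mul(Z, SSZ)), mul(Z, mul(SZ, SSZ)))), S^4(Z)))))
  step 20: S(S(S(S(add(add(add(Z, mul(Z, SSZ)), mul(Z, mul(SZ, SSZ))), S^4(Z))))))
  step 21: S(S(S(S(add(add(mul(Z, SSZ), mul(Z, mul(SZ, SSZ))), S^4(Z))))))
  step 22: S(S(S(S(add(add(Z, mul(Z, mul(SZ, SSZ))), S^4(Z))))))
  step 23: S(S(S(S(add(mul(Z, mul(SZ, SSZ)), S^4(Z))))))
  step 24: S(S(S(S(add(Z, S^4(Z))))))
  step 25: S^8(Z)

Answer: normal form = S^8(Z)  (in 25 steps)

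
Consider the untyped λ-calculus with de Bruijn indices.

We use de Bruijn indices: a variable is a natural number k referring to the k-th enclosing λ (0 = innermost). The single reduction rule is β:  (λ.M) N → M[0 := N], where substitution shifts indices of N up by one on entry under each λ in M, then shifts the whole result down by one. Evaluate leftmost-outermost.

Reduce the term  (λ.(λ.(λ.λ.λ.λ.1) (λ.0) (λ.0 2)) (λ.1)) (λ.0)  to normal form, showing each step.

Answer: normal form = λ.λ.1  (in 4 steps)

Working:
  start: (λ.(λ.(λ.λ.λ.λ.1) (λ.0) (λ.0 2)) (λ.1)) (λ.0)
  →1  (λ.(λ.λ.λ.λ.1) (λ.0) (λ.0 (λ.0))) (λ.λ.0)
  →2  (λ.λ.λ.λ.1) (λ.0) (λ.0 (λ.0))
  →3  (λ.λ.λ.1) (λ.0 (λ.0))
  →4  λ.λ.1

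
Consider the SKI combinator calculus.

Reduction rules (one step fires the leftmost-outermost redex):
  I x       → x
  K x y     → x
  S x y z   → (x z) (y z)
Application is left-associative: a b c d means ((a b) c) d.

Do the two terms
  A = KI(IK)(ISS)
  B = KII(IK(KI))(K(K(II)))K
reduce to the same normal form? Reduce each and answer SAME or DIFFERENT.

Term A:
  start: KI(IK)(ISS)
  [1] I(ISS)
  [2] ISS
  [3] SS

Term B:
  start: KII(IK(KI))(K(K(II)))K
  [1] I(IK(KI))(K(K(II)))K
  [2] IK(KI)(K(K(II)))K
  [3] K(KI)(K(K(II)))K
  [4] KIK
  [5] I

Answer: DIFFERENT — A ⇓ SS, B ⇓ I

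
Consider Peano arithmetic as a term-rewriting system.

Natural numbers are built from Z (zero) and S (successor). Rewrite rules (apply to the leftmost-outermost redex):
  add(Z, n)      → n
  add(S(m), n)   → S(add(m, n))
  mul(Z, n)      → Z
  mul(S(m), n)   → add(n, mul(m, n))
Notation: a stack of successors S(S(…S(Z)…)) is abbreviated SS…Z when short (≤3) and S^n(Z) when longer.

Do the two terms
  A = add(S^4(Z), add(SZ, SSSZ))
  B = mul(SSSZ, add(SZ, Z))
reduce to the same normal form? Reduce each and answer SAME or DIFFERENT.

Term A:
  start: add(S^4(Z), add(SZ, SSSZ))
  [1] S(add(SSSZ, add(SZ, SSSZ)))
  [2] S(S(add(SSZ, add(SZ, SSSZ))))
  [3] S(S(S(add(SZ, add(SZ, SSSZ)))))
  [4] S(S(S(S(add(Z, add(SZ, SSSZ))))))
  [5] S(S(S(S(add(SZ, SSSZ)))))
  [6] S(S(S(S(S(add(Z, SSSZ))))))
  [7] S^8(Z)

Term B:
  start: mul(SSSZ, add(SZ, Z))
  [1] add(add(SZ, Z), mul(SSZ, add(SZ, Z)))
  [2] add(S(add(Z, Z)), mul(SSZ, add(SZ, Z)))
  [3] S(add(add(Z, Z), mul(SSZ, add(SZ, Z))))
  [4] S(add(Z, mul(SSZ, add(SZ, Z))))
  [5] S(mul(SSZ, add(SZ, Z)))
  [6] S(add(add(SZ, Z), mul(SZ, add(SZ, Z))))
  [7] S(add(S(add(Z, Z)), mul(SZ, add(SZ, Z))))
  [8] S(S(add(add(Z, Z), mul(SZ, add(SZ, Z)))))
  [9] S(S(add(Z, mul(SZ, add(SZ, Z)))))
  [10] S(S(mul(SZ, add(SZ, Z))))
  [11] S(S(add(add(SZ, Z), mul(Z, add(SZ, Z)))))
  [12] S(S(add(S(add(Z, Z)), mul(Z, add(SZ, Z)))))
  [13] S(S(S(add(add(Z, Z), mul(Z, add(SZ, Z))))))
  [14] S(S(S(add(Z, mul(Z, add(SZ, Z))))))
  [15] S(S(S(mul(Z, add(SZ, Z)))))
  [16] SSSZ

Answer: DIFFERENT — A ⇓ S^8(Z), B ⇓ SSSZ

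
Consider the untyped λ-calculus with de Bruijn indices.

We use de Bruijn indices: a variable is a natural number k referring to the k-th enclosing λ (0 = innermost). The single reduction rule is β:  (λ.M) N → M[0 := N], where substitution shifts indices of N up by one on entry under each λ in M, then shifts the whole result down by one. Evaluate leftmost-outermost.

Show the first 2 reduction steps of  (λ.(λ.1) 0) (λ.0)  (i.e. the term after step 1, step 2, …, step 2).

Answer: after 2 steps: λ.0

Reduction:
  start: (λ.(λ.1) 0) (λ.0)
  step 1: (λ.λ.0) (λ.0)
  step 2: λ.0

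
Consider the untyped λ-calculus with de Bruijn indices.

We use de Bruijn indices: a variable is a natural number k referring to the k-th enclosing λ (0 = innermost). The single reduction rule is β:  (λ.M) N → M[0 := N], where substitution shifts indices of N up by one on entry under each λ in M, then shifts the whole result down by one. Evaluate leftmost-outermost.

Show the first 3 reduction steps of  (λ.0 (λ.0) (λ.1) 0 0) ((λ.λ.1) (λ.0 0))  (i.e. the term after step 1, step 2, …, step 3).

  start: (λ.0 (λ.0) (λ.1) 0 0) ((λ.λ.1) (λ.0 0))
  [1] (λ.λ.1) (λ.0 0) (λ.0) (λ.(λ.λ.1) (λ.0 0)) ((λ.λ.1) (λ.0 0)) ((λ.λ.1) (λ.0 0))
  [2] (λ.λ.0 0) (λ.0) (λ.(λ.λ.1) (λ.0 0)) ((λ.λ.1) (λ.0 0)) ((λ.λ.1) (λ.0 0))
  [3] (λ.0 0) (λ.(λ.λ.1) (λ.0 0)) ((λ.λ.1) (λ.0 0)) ((λ.λ.1) (λ.0 0))

Answer: after 3 steps: (λ.0 0) (λ.(λ.λ.1) (λ.0 0)) ((λ.λ.1) (λ.0 0)) ((λ.λ.1) (λ.0 0))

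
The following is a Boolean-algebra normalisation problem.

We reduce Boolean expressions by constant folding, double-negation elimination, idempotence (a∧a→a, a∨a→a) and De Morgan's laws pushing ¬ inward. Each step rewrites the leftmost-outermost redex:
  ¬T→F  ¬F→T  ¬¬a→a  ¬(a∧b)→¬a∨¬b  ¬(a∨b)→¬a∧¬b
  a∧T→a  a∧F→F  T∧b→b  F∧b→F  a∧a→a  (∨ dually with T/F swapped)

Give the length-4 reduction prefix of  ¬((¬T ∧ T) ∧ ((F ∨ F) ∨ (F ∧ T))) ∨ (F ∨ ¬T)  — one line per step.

  start: ¬((¬T ∧ T) ∧ ((F ∨ F) ∨ (F ∧ T))) ∨ (F ∨ ¬T)
  [1] (¬(¬T ∧ T) ∨ ¬((F ∨ F) ∨ (F ∧ T))) ∨ (F ∨ ¬T)
  [2] ((¬¬T ∨ ¬T) ∨ ¬((F ∨ F) ∨ (F ∧ T))) ∨ (F ∨ ¬T)
  [3] ((T ∨ ¬T) ∨ ¬((F ∨ F) ∨ (F ∧ T))) ∨ (F ∨ ¬T)
  [4] (T ∨ ¬((F ∨ F) ∨ (F ∧ T))) ∨ (F ∨ ¬T)

Answer: after 4 steps: (T ∨ ¬((F ∨ F) ∨ (F ∧ T))) ∨ (F ∨ ¬T)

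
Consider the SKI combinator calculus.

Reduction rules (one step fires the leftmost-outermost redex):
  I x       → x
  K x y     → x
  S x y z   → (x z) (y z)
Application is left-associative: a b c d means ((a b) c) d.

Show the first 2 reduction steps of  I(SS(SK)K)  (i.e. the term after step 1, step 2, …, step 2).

Answer: after 2 steps: SK(SKK)

Derivation:
  start: I(SS(SK)K)
  →1  SS(SK)K
  →2  SK(SKK)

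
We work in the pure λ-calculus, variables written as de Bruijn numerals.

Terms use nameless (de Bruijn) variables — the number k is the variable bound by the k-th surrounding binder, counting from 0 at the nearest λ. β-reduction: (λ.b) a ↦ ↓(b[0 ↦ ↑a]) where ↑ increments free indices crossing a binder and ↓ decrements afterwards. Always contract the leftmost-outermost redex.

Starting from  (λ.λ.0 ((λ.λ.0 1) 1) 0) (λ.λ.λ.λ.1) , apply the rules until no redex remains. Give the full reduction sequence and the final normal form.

  start: (λ.λ.0 ((λ.λ.0 1) 1) 0) (λ.λ.λ.λ.1)
  step 1: λ.0 ((λ.λ.0 1) (λ.λ.λ.λ.1)) 0
  step 2: λ.0 (λ.0 (λ.λ.λ.λ.1)) 0

Answer: normal form = λ.0 (λ.0 (λ.λ.λ.λ.1)) 0  (in 2 steps)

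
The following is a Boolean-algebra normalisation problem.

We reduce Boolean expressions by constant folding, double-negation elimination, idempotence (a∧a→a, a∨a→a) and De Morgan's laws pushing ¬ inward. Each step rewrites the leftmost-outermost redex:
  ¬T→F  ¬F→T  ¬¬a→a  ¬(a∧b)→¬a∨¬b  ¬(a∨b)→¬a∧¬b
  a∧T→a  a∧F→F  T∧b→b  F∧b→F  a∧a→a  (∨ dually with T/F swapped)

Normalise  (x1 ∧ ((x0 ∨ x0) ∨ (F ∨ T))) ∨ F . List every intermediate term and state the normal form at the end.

  start: (x1 ∧ ((x0 ∨ x0) ∨ (F ∨ T))) ∨ F
  step 1: x1 ∧ ((x0 ∨ x0) ∨ (F ∨ T))
  step 2: x1 ∧ (x0 ∨ (F ∨ T))
  step 3: x1 ∧ (x0 ∨ T)
  step 4: x1 ∧ T
  step 5: x1

Answer: normal form = x1  (in 5 steps)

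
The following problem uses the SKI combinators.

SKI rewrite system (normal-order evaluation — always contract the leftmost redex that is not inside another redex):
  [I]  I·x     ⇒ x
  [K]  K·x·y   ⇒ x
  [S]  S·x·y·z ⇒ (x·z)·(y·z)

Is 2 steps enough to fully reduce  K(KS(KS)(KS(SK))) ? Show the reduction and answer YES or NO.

Answer: YES — reaches normal form K(SS) in 2 ≤ 2 steps

Reduction:
  start: K(KS(KS)(KS(SK)))
  [1] K(S(KS(SK)))
  [2] K(SS)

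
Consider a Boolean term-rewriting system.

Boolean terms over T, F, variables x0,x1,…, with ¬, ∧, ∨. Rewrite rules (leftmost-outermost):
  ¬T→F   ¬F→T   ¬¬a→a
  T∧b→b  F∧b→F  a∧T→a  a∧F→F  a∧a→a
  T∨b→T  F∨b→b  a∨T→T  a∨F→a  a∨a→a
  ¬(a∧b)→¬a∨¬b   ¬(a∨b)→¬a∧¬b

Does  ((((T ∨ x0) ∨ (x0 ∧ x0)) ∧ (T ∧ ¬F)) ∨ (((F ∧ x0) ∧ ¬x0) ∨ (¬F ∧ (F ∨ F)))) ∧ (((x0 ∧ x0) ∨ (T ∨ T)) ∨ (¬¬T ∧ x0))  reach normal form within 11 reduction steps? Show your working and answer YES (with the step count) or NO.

Answer: YES — reaches normal form T in 11 ≤ 11 steps

Reduction:
  start: ((((T ∨ x0) ∨ (x0 ∧ x0)) ∧ (T ∧ ¬F)) ∨ (((F ∧ x0) ∧ ¬x0) ∨ (¬F ∧ (F ∨ F)))) ∧ (((x0 ∧ x0) ∨ (T ∨ T)) ∨ (¬¬T ∧ x0))
  step 1: (((T ∨ (x0 ∧ x0)) ∧ (T ∧ ¬F)) ∨ (((F ∧ x0) ∧ ¬x0) ∨ (¬F ∧ (F ∨ F)))) ∧ (((x0 ∧ x0) ∨ (T ∨ T)) ∨ (¬¬T ∧ x0))
  step 2: ((T ∧ (T ∧ ¬F)) ∨ (((F ∧ x0) ∧ ¬x0) ∨ (¬F ∧ (F ∨ F)))) ∧ (((x0 ∧ x0) ∨ (T ∨ T)) ∨ (¬¬T ∧ x0))
  step 3: ((T ∧ ¬F) ∨ (((F ∧ x0) ∧ ¬x0) ∨ (¬F ∧ (F ∨ F)))) ∧ (((x0 ∧ x0) ∨ (T ∨ T)) ∨ (¬¬T ∧ x0))
  step 4: (¬F ∨ (((F ∧ x0) ∧ ¬x0) ∨ (¬F ∧ (F ∨ F)))) ∧ (((x0 ∧ x0) ∨ (T ∨ T)) ∨ (¬¬T ∧ x0))
  step 5: (T ∨ (((F ∧ x0) ∧ ¬x0) ∨ (¬F ∧ (F ∨ F)))) ∧ (((x0 ∧ x0) ∨ (T ∨ T)) ∨ (¬¬T ∧ x0))
  step 6: T ∧ (((x0 ∧ x0) ∨ (T ∨ T)) ∨ (¬¬T ∧ x0))
  step 7: ((x0 ∧ x0) ∨ (T ∨ T)) ∨ (¬¬T ∧ x0)
  step 8: (x0 ∨ (T ∨ T)) ∨ (¬¬T ∧ x0)
  step 9: (x0 ∨ T) ∨ (¬¬T ∧ x0)
  step 10: T ∨ (¬¬T ∧ x0)
  step 11: T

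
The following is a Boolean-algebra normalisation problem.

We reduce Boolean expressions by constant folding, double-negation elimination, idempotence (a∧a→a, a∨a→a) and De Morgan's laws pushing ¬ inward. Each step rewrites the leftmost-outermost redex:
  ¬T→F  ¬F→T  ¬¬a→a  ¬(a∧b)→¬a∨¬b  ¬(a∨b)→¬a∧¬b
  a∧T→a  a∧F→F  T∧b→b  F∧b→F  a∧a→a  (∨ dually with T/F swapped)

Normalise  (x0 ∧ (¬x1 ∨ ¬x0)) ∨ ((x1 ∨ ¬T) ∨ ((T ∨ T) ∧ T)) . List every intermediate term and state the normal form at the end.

  start: (x0 ∧ (¬x1 ∨ ¬x0)) ∨ ((x1 ∨ ¬T) ∨ ((T ∨ T) ∧ T))
  [1] (x0 ∧ (¬x1 ∨ ¬x0)) ∨ ((x1 ∨ F) ∨ ((T ∨ T) ∧ T))
  [2] (x0 ∧ (¬x1 ∨ ¬x0)) ∨ (x1 ∨ ((T ∨ T) ∧ T))
  [3] (x0 ∧ (¬x1 ∨ ¬x0)) ∨ (x1 ∨ (T ∨ T))
  [4] (x0 ∧ (¬x1 ∨ ¬x0)) ∨ (x1 ∨ T)
  [5] (x0 ∧ (¬x1 ∨ ¬x0)) ∨ T
  [6] T

Answer: normal form = T  (in 6 steps)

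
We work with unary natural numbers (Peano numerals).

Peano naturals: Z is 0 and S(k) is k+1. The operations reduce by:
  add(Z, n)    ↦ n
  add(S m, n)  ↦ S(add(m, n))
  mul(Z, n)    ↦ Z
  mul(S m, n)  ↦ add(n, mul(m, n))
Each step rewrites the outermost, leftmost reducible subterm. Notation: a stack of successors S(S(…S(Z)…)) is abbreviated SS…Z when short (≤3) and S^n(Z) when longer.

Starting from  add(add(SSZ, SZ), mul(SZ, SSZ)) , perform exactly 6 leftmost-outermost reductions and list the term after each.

Answer: after 6 steps: S(S(S(add(Z, mul(SZ, SSZ)))))

Reduction:
  start: add(add(SSZ, SZ), mul(SZ, SSZ))
  [1] add(S(add(SZ, SZ)), mul(SZ, SSZ))
  [2] S(add(add(SZ, SZ), mul(SZ, SSZ)))
  [3] S(add(S(add(Z, SZ)), mul(SZ, SSZ)))
  [4] S(S(add(add(Z, SZ), mul(SZ, SSZ))))
  [5] S(S(add(SZ, mul(SZ, SSZ))))
  [6] S(S(S(add(Z, mul(SZ, SSZ)))))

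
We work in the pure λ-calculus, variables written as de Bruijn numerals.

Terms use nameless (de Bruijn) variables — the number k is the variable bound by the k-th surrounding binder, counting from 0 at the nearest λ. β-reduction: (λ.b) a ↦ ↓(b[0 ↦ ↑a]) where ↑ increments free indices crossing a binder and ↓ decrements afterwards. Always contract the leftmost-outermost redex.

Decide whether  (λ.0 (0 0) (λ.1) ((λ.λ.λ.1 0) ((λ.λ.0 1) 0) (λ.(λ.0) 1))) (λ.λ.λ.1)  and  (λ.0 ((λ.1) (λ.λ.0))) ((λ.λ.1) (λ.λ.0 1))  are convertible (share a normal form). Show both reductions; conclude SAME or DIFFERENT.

Term A:
  start: (λ.0 (0 0) (λ.1) ((λ.λ.λ.1 0) ((λ.λ.0 1) 0) (λ.(λ.0) 1))) (λ.λ.λ.1)
  →1  (λ.λ.λ.1) ((λ.λ.λ.1) (λ.λ.λ.1)) (λ.λ.λ.λ.1) ((λ.λ.λ.1 0) ((λ.λ.0 1) (λ.λ.λ.1)) (λ.(λ.0) (λ.λ.λ.1)))
  →2  (λ.λ.1) (λ.λ.λ.λ.1) ((λ.λ.λ.1 0) ((λ.λ.0 1) (λ.λ.λ.1)) (λ.(λ.0) (λ.λ.λ.1)))
  →3  (λ.λ.λ.λ.λ.1) ((λ.λ.λ.1 0) ((λ.λ.0 1) (λ.λ.λ.1)) (λ.(λ.0) (λ.λ.λ.1)))
  →4  λ.λ.λ.λ.1

Term B:
  start: (λ.0 ((λ.1) (λ.λ.0))) ((λ.λ.1) (λ.λ.0 1))
  →1  (λ.λ.1) (λ.λ.0 1) ((λ.(λ.λ.1) (λ.λ.0 1)) (λ.λ.0))
  →2  (λ.λ.λ.0 1) ((λ.(λ.λ.1) (λ.λ.0 1)) (λ.λ.0))
  →3  λ.λ.0 1

Answer: DIFFERENT — A ⇓ λ.λ.λ.λ.1, B ⇓ λ.λ.0 1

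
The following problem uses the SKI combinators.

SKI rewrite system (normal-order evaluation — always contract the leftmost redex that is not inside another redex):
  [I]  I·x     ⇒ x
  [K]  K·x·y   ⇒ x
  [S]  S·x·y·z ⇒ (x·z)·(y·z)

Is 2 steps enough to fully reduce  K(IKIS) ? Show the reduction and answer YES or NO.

  start: K(IKIS)
  step 1: K(KIS)
  step 2: KI

Answer: YES — reaches normal form KI in 2 ≤ 2 steps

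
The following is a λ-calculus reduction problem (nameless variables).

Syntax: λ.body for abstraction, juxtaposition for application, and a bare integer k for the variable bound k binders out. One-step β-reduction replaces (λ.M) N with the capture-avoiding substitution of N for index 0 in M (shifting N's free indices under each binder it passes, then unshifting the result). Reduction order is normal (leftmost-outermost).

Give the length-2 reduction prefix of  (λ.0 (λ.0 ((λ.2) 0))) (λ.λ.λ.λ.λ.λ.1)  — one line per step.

Answer: after 2 steps: λ.λ.λ.λ.λ.1

Working:
  start: (λ.0 (λ.0 ((λ.2) 0))) (λ.λ.λ.λ.λ.λ.1)
  [1] (λ.λ.λ.λ.λ.λ.1) (λ.0 ((λ.λ.λ.λ.λ.λ.λ.1) 0))
  [2] λ.λ.λ.λ.λ.1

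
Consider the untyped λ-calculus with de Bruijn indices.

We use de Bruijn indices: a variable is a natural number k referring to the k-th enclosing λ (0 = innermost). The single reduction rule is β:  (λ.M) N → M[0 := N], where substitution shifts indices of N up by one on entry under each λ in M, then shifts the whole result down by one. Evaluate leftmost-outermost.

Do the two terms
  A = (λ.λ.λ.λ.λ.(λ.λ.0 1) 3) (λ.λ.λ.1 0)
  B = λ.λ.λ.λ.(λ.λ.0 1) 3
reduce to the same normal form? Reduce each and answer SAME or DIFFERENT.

Answer: SAME — A ⇓ λ.λ.λ.λ.λ.0 4, B ⇓ λ.λ.λ.λ.λ.0 4

Reduction:
Term A:
  start: (λ.λ.λ.λ.λ.(λ.λ.0 1) 3) (λ.λ.λ.1 0)
  →1  λ.λ.λ.λ.(λ.λ.0 1) 3
  →2  λ.λ.λ.λ.λ.0 4

Term B:
  start: λ.λ.λ.λ.(λ.λ.0 1) 3
  →1  λ.λ.λ.λ.λ.0 4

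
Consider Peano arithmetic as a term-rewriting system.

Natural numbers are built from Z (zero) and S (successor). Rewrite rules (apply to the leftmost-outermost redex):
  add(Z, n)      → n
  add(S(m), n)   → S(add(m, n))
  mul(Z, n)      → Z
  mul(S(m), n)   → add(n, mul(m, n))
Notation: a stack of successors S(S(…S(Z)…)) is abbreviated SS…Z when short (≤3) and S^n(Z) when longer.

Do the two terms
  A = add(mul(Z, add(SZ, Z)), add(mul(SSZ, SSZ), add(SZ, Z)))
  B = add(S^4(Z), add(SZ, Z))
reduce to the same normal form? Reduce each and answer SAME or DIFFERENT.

Answer: SAME — A ⇓ S^5(Z), B ⇓ S^5(Z)

Working:
Term A:
  start: add(mul(Z, add(SZ, Z)), add(mul(SSZ, SSZ), add(SZ, Z)))
  step 1: add(Z, add(mul(SSZ, SSZ), add(SZ, Z)))
  step 2: add(mul(SSZ, SSZ), add(SZ, Z))
  step 3: add(add(SSZ, mul(SZ, SSZ)), add(SZ, Z))
  step 4: add(S(add(SZ, mul(SZ, SSZ))), add(SZ, Z))
  step 5: S(add(add(SZ, mul(SZ, SSZ)), add(SZ, Z)))
  step 6: S(add(S(add(Z, mul(SZ, SSZ))), add(SZ, Z)))
  step 7: S(S(add(add(Z, mul(SZ, SSZ)), add(SZ, Z))))
  step 8: S(S(add(mul(SZ, SSZ), add(SZ, Z))))
  step 9: S(S(add(add(SSZ, mul(Z, SSZ)), add(SZ, Z))))
  step 10: S(S(add(S(add(SZ, mul(Z, SSZ))), add(SZ, Z))))
  step 11: S(S(S(add(add(SZ, mul(Z, SSZ)), add(SZ, Z)))))
  step 12: S(S(S(add(S(add(Z, mul(Z, SSZ))), add(SZ, Z)))))
  step 13: S(S(S(S(add(add(Z, mul(Z, SSZ)), add(SZ, Z))))))
  step 14: S(S(S(S(add(mul(Z, SSZ), add(SZ, Z))))))
  step 15: S(S(S(S(add(Z, add(SZ, Z))))))
  step 16: S(S(S(S(add(SZ, Z)))))
  step 17: S(S(S(S(S(add(Z, Z))))))
  step 18: S^5(Z)

Term B:
  start: add(S^4(Z), add(SZ, Z))
  step 1: S(add(SSSZ, add(SZ, Z)))
  step 2: S(S(add(SSZ, add(SZ, Z))))
  step 3: S(S(S(add(SZ, add(SZ, Z)))))
  step 4: S(S(S(S(add(Z, add(SZ, Z))))))
  step 5: S(S(S(S(add(SZ, Z)))))
  step 6: S(S(S(S(S(add(Z, Z))))))
  step 7: S^5(Z)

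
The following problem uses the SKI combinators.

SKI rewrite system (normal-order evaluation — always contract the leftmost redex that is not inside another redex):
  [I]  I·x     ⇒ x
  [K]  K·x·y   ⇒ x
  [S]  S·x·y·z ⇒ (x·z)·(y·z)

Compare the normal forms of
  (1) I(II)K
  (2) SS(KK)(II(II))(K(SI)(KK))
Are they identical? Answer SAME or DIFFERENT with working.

Answer: DIFFERENT — A ⇓ K, B ⇓ SI(K(SI))

Reduction:
Term A:
  start: I(II)K
  →1  IIK
  →2  IK
  →3  K

Term B:
  start: SS(KK)(II(II))(K(SI)(KK))
  →1  S(II(II))(KK(II(II)))(K(SI)(KK))
  →2  II(II)(K(SI)(KK))(KK(II(II))(K(SI)(KK)))
  →3  I(II)(K(SI)(KK))(KK(II(II))(K(SI)(KK)))
  →4  II(K(SI)(KK))(KK(II(II))(K(SI)(KK)))
  →5  I(K(SI)(KK))(KK(II(II))(K(SI)(KK)))
  →6  K(SI)(KK)(KK(II(II))(K(SI)(KK)))
  →7  SI(KK(II(II))(K(SI)(KK)))
  →8  SI(K(K(SI)(KK)))
  →9  SI(K(SI))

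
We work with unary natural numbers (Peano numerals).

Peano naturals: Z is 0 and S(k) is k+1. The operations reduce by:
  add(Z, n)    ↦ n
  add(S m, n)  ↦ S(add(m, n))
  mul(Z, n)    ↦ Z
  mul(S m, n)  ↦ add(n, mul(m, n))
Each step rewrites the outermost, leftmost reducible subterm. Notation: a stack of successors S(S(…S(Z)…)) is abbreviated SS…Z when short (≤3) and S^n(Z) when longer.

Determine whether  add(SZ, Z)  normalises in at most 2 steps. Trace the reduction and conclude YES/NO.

  start: add(SZ, Z)
  [1] S(add(Z, Z))
  [2] SZ

Answer: YES — reaches normal form SZ in 2 ≤ 2 steps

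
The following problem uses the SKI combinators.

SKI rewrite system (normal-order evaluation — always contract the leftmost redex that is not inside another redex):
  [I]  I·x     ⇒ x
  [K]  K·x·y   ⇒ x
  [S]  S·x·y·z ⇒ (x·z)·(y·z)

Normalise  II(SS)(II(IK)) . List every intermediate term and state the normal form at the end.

  start: II(SS)(II(IK))
  →1  I(SS)(II(IK))
  →2  SS(II(IK))
  →3  SS(I(IK))
  →4  SS(IK)
  →5  SSK

Answer: normal form = SSK  (in 5 steps)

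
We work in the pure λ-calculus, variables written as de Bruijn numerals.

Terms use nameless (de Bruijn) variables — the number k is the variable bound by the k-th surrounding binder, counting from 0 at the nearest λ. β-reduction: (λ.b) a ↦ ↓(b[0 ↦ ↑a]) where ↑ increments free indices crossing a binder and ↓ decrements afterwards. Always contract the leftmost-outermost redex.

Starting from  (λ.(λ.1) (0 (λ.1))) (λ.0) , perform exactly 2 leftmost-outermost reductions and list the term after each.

Answer: after 2 steps: λ.0

Reduction:
  start: (λ.(λ.1) (0 (λ.1))) (λ.0)
  step 1: (λ.λ.0) ((λ.0) (λ.λ.0))
  step 2: λ.0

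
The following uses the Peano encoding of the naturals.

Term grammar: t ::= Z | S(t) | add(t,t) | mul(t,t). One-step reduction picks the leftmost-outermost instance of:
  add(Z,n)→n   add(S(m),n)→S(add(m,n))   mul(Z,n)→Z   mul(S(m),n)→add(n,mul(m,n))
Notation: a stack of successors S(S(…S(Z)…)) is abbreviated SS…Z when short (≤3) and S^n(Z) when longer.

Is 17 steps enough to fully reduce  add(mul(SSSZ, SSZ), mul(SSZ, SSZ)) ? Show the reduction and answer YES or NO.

  start: add(mul(SSSZ, SSZ), mul(SSZ, SSZ))
  →1  add(add(SSZ, mul(SSZ, SSZ)), mul(SSZ, SSZ))
  →2  add(S(add(SZ, mul(SSZ, SSZ))), mul(SSZ, SSZ))
  →3  S(add(add(SZ, mul(SSZ, SSZ)), mul(SSZ, SSZ)))
  →4  S(add(S(add(Z, mul(SSZ, SSZ))), mul(SSZ, SSZ)))
  →5  S(S(add(add(Z, mul(SSZ, SSZ)), mul(SSZ, SSZ))))
  →6  S(S(add(mul(SSZ, SSZ), mul(SSZ, SSZ))))
  →7  S(S(add(add(SSZ, mul(SZ, SSZ)), mul(SSZ, SSZ))))
  →8  S(S(add(S(add(SZ, mul(SZ, SSZ))), mul(SSZ, SSZ))))
  →9  S(S(S(add(add(SZ, mul(SZ, SSZ)), mul(SSZ, SSZ)))))
  →10  S(S(S(add(S(add(Z, mul(SZ, SSZ))), mul(SSZ, SSZ)))))
  →11  S(S(S(S(add(add(Z, mul(SZ, SSZ)), mul(SSZ, SSZ))))))
  →12  S(S(S(S(add(mul(SZ, SSZ), mul(SSZ, SSZ))))))
  →13  S(S(S(S(add(add(SSZ, mul(Z, SSZ)), mul(SSZ, SSZ))))))
  →14  S(S(S(S(add(S(add(SZ, mul(Z, SSZ))), mul(SSZ, SSZ))))))
  →15  S(S(S(S(S(add(add(SZ, mul(Z, SSZ)), mul(SSZ, SSZ)))))))
  →16  S(S(S(S(S(add(S(add(Z, mul(Z, SSZ))), mul(SSZ, SSZ)))))))
  →17  S(S(S(S(S(S(add(add(Z, mul(Z, SSZ)), mul(SSZ, SSZ))))))))

Answer: NO — after 17 steps the term is S(S(S(S(S(S(add(add(Z, mul(Z, SSZ)), mul(SSZ, SSZ)))))))), not yet normal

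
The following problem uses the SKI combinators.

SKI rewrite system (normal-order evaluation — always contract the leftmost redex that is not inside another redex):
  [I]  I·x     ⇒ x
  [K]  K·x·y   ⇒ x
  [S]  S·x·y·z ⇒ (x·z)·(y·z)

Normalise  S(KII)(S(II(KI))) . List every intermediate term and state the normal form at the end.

Answer: normal form = SI(S(KI))  (in 3 steps)

Reduction:
  start: S(KII)(S(II(KI)))
  [1] SI(S(II(KI)))
  [2] SI(S(I(KI)))
  [3] SI(S(KI))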